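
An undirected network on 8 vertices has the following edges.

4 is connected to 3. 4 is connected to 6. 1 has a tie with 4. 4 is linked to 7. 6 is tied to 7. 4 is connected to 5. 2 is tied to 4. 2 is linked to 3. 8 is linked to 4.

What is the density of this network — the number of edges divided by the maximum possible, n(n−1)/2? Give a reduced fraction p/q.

There are 9 edges and 8 nodes, so the maximum possible is C(8,2) = 28.
Density = 9/28.

9/28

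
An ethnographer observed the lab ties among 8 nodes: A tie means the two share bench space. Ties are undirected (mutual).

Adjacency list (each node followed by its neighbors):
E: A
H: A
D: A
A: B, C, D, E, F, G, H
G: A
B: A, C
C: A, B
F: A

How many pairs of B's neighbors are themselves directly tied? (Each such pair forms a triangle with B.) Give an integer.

B's neighbors: A and C.
Neighbor pairs that are themselves tied: B–A–C. Each forms one triangle with B, for 1 in total.

1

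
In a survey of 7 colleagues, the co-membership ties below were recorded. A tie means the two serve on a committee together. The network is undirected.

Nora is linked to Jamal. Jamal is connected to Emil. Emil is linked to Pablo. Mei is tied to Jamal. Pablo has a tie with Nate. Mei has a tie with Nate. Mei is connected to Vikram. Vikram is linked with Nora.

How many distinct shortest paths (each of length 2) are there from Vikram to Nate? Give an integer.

1

The shortest distance is 2, and the only length-2 path is Vikram–Mei–Nate. So there is exactly 1 shortest path.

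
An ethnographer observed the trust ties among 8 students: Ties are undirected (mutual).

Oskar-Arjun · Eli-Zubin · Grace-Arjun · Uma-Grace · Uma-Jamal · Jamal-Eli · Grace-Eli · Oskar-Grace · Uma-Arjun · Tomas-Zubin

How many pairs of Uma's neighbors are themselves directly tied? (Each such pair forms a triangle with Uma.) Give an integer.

Uma's neighbors: Arjun, Grace, and Jamal.
Neighbor pairs that are themselves tied: Uma–Arjun–Grace. Each forms one triangle with Uma, for 1 in total.

1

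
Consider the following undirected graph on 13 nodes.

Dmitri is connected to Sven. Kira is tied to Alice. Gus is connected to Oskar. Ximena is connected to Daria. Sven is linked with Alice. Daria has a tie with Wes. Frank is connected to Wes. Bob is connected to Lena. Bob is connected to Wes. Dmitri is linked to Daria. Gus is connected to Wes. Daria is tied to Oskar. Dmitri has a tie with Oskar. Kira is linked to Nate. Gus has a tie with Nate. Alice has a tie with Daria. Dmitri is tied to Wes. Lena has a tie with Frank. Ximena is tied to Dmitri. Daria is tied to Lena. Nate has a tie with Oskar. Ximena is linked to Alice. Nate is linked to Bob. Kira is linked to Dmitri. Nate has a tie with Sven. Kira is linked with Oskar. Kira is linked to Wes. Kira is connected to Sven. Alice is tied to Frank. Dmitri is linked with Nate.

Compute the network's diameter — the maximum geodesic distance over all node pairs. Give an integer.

3

Eccentricity of each node (its greatest distance to any other): Alice:3, Bob:3, Daria:2, Dmitri:2, Frank:3, Gus:3, Kira:3, Lena:3, Nate:3, Oskar:3, Sven:3, Wes:2, Ximena:3.
The maximum eccentricity is 3, realized for instance by the pair Nate–Frank via Nate – Dmitri – Wes – Frank. So the diameter is 3.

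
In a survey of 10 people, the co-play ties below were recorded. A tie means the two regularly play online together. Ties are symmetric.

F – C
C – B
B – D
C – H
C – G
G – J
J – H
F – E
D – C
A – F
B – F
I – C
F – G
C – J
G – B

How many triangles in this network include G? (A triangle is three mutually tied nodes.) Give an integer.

4

G's neighbors: B, C, F, and J.
Neighbor pairs that are themselves tied: G–B–C; G–B–F; G–C–F; G–C–J. Each forms one triangle with G, for 4 in total.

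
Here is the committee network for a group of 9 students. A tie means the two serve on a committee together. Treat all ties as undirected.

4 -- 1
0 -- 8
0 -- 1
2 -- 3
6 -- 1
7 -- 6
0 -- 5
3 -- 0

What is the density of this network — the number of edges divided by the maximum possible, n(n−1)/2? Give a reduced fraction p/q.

There are 8 edges and 9 nodes, so the maximum possible is C(9,2) = 36.
Density = 8/36 = 2/9.

2/9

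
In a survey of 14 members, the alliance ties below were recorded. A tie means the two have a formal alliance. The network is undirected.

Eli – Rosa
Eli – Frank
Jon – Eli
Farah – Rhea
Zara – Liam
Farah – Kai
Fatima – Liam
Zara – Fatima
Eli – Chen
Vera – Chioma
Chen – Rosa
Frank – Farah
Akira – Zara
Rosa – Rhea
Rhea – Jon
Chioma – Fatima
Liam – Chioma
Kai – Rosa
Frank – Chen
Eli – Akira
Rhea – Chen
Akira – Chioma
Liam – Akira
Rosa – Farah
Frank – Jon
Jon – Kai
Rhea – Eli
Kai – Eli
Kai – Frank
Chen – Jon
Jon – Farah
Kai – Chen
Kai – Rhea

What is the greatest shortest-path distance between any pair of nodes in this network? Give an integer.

Eccentricity of each node (its greatest distance to any other): Akira:3, Chen:4, Chioma:4, Eli:3, Farah:5, Fatima:5, Frank:4, Jon:4, Kai:4, Liam:4, Rhea:4, Rosa:4, Vera:5, Zara:4.
The maximum eccentricity is 5, realized for instance by the pair Farah–Vera via Farah – Kai – Eli – Akira – Chioma – Vera. So the diameter is 5.

5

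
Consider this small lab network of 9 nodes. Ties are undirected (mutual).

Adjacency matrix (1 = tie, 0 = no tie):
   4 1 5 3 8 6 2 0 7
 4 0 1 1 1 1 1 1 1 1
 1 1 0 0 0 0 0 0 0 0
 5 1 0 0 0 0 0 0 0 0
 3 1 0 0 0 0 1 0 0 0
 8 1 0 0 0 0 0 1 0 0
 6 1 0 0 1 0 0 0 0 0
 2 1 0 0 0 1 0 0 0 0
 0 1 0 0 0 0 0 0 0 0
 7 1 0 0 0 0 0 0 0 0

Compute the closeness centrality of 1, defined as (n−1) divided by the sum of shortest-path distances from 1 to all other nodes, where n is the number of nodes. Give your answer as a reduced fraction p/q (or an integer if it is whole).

Distances from 1: 0:2, 2:2, 3:2, 4:1, 5:2, 6:2, 7:2, 8:2. Sum = 15.
n = 9, so closeness = 8/15.

8/15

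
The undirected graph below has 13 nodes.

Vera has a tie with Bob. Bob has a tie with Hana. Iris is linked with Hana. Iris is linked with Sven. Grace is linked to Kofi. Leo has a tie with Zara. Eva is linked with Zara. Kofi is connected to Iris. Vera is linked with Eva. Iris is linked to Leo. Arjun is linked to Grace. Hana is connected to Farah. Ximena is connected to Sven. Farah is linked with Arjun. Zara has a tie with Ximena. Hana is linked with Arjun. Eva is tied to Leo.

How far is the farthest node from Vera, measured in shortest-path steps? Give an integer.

Distances from Vera: Arjun:3, Bob:1, Eva:1, Farah:3, Grace:4, Hana:2, Iris:3, Kofi:4, Leo:2, Sven:4, Ximena:3, Zara:2.
The largest is 4 (to Sven, Kofi, and Grace), so the eccentricity of Vera is 4.

4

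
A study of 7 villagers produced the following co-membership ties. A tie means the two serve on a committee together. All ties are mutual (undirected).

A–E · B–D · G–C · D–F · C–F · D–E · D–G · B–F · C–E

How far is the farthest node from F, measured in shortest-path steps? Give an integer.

Distances from F: A:3, B:1, C:1, D:1, E:2, G:2.
The largest is 3 (to A), so the eccentricity of F is 3.

3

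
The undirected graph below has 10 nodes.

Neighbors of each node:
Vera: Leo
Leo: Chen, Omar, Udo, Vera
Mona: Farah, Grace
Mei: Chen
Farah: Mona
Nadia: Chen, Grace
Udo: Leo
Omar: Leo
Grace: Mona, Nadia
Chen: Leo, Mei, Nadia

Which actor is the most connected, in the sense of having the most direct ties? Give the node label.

Degrees — Chen:3, Farah:1, Grace:2, Leo:4, Mei:1, Mona:2, Nadia:2, Omar:1, Udo:1, Vera:1.
The maximum is 4, attained only by Leo.

Leo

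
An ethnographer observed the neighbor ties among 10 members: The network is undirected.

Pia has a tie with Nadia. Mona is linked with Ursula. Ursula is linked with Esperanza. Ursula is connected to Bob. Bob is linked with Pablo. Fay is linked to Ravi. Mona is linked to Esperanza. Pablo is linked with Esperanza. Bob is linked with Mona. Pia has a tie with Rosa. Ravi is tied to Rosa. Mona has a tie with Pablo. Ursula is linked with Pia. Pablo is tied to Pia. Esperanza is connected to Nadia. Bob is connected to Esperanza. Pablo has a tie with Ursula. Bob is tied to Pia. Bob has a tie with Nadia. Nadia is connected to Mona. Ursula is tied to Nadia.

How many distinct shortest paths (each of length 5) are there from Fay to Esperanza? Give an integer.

4

The shortest distance is 5. The length-5 paths are: Fay–Ravi–Rosa–Pia–Pablo–Esperanza; Fay–Ravi–Rosa–Pia–Ursula–Esperanza; Fay–Ravi–Rosa–Pia–Bob–Esperanza; Fay–Ravi–Rosa–Pia–Nadia–Esperanza.
That gives 4 distinct shortest paths.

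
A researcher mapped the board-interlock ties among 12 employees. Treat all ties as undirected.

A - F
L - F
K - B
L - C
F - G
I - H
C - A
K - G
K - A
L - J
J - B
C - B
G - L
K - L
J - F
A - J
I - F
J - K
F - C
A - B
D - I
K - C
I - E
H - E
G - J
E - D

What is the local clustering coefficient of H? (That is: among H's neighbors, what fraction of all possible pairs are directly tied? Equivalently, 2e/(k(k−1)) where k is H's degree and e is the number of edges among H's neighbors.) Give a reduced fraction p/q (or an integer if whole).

1

H's neighbors: E and I (k = 2).
Possible neighbor pairs: C(2,2) = 1. Edges among them: E–I → e = 1.
Clustering(H) = 1/1.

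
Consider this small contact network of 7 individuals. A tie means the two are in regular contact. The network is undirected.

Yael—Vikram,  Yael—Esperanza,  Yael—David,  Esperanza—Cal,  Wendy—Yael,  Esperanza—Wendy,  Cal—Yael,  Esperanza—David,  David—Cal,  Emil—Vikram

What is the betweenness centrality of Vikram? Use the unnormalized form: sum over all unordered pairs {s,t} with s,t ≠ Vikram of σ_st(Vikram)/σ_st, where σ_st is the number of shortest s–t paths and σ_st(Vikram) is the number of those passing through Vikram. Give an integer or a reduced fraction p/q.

5

Pairs whose geodesics pass through Vikram — Emil–David: 1; Emil–Yael: 1; Emil–Wendy: 1; Emil–Esperanza: 1; Emil–Cal: 1.
All other pairs contribute 0.
Summing the contributions gives betweenness(Vikram) = 5.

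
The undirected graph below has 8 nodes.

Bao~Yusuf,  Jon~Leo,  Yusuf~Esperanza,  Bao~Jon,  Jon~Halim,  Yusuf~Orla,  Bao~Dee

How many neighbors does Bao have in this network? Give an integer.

3

Bao is directly tied to Dee, Jon, and Yusuf. That is 3 neighbors, so the degree of Bao is 3.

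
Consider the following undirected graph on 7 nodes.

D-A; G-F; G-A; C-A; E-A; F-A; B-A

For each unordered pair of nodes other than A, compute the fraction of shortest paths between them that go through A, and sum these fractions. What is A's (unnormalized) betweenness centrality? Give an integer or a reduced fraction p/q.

14

Pairs whose geodesics pass through A — B–D: 1; B–E: 1; B–C: 1; B–G: 1; B–F: 1; D–E: 1; D–C: 1; D–G: 1; D–F: 1; E–C: 1; E–G: 1; E–F: 1; C–G: 1; C–F: 1.
All other pairs contribute 0.
Summing the contributions gives betweenness(A) = 14.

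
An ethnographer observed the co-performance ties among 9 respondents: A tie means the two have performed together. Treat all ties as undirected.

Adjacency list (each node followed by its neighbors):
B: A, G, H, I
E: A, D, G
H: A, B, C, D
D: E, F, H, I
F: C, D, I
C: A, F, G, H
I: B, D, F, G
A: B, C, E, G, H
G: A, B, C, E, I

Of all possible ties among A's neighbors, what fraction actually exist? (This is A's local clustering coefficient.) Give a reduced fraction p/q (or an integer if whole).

A's neighbors: B, C, E, G, and H (k = 5).
Possible neighbor pairs: C(5,2) = 10. Edges among them: B–G, B–H, C–G, C–H, E–G → e = 5.
Clustering(A) = 5/10 = 1/2.

1/2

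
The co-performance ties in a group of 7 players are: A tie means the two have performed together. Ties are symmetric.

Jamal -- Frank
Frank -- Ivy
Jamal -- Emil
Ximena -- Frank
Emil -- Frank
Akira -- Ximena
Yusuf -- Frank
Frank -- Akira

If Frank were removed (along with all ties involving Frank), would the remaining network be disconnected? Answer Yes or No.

Removing Frank leaves {Emil and Jamal} with no path to {Ivy}, so the network splits into 4 components. Frank is a cut vertex.

Yes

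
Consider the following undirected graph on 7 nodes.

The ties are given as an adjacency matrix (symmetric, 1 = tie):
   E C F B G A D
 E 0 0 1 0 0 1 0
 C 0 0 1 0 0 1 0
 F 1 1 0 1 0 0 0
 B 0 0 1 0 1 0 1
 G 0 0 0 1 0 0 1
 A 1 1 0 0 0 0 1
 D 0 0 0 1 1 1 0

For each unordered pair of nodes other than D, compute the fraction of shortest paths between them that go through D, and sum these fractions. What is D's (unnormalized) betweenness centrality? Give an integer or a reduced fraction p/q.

Pairs whose geodesics pass through D — E–G: 1/2; C–G: 1/2; B–A: 1; G–A: 1.
All other pairs contribute 0.
Summing the contributions gives betweenness(D) = 3.

3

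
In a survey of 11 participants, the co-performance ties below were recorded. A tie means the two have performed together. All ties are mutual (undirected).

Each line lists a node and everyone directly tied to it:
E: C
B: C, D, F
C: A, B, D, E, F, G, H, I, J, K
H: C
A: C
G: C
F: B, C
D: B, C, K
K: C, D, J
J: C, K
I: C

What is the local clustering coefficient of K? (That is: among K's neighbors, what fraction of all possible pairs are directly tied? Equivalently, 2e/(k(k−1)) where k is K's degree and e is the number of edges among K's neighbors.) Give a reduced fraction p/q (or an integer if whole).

K's neighbors: C, D, and J (k = 3).
Possible neighbor pairs: C(3,2) = 3. Edges among them: C–D, C–J → e = 2.
Clustering(K) = 2/3.

2/3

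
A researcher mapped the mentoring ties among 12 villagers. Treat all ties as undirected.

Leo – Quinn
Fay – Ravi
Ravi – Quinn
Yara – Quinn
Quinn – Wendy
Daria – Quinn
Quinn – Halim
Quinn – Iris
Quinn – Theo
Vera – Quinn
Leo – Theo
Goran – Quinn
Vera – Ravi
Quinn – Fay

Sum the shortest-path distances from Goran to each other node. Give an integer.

Distances from Goran: Daria:2, Fay:2, Halim:2, Iris:2, Leo:2, Quinn:1, Ravi:2, Theo:2, Vera:2, Wendy:2, Yara:2.
Sum = 2 + 2 + 2 + 2 + 2 + 1 + 2 + 2 + 2 + 2 + 2 = 21.

21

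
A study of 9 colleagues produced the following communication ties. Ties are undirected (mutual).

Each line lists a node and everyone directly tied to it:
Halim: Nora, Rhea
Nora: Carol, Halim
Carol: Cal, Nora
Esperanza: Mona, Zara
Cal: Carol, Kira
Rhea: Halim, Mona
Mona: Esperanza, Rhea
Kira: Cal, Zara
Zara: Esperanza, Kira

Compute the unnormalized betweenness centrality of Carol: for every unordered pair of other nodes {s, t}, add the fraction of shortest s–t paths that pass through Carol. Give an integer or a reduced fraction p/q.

Pairs whose geodesics pass through Carol — Rhea–Cal: 1; Halim–Cal: 1; Halim–Kira: 1; Nora–Cal: 1; Nora–Kira: 1; Nora–Zara: 1.
All other pairs contribute 0.
Summing the contributions gives betweenness(Carol) = 6.

6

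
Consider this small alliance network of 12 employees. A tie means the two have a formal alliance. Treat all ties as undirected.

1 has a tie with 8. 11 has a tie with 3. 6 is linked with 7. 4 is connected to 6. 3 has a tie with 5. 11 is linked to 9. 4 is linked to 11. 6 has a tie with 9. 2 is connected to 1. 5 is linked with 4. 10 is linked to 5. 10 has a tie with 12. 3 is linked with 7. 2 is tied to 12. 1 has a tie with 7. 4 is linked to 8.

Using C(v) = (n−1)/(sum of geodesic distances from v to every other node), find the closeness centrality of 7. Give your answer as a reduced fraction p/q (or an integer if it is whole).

11/21

Distances from 7: 1:1, 2:2, 3:1, 4:2, 5:2, 6:1, 8:2, 9:2, 10:3, 11:2, 12:3. Sum = 21.
n = 12, so closeness = 11/21.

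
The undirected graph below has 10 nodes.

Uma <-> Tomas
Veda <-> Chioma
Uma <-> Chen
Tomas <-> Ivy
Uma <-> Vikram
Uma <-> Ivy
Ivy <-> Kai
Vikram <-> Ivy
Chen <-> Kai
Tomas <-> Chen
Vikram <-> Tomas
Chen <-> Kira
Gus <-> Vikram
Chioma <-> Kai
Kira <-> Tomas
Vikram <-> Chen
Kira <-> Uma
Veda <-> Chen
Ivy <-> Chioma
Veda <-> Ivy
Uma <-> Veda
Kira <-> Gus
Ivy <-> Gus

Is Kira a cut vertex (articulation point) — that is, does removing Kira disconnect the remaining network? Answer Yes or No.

Even without Kira, every remaining node can still reach every other (the residual graph is connected), so Kira is not a cut vertex.

No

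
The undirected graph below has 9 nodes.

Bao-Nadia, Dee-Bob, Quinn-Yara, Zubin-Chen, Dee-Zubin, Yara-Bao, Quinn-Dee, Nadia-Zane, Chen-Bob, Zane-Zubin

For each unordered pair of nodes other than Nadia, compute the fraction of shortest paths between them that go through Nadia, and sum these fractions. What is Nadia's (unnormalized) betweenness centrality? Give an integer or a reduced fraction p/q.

Pairs whose geodesics pass through Nadia — Bao–Chen: 1; Bao–Zubin: 1; Bao–Zane: 1; Yara–Zane: 1.
All other pairs contribute 0.
Summing the contributions gives betweenness(Nadia) = 4.

4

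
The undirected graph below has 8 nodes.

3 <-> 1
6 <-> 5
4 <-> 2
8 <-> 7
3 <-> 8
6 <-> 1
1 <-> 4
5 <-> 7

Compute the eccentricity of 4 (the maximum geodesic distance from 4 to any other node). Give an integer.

Distances from 4: 1:1, 2:1, 3:2, 5:3, 6:2, 7:4, 8:3.
The largest is 4 (to 7), so the eccentricity of 4 is 4.

4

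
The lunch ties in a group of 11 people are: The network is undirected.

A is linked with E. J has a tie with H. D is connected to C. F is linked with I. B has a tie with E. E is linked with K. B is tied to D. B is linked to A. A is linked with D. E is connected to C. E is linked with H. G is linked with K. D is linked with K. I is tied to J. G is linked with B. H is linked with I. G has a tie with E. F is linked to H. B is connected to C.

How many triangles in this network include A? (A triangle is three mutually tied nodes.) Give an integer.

A's neighbors: B, D, and E.
Neighbor pairs that are themselves tied: A–B–D; A–B–E. Each forms one triangle with A, for 2 in total.

2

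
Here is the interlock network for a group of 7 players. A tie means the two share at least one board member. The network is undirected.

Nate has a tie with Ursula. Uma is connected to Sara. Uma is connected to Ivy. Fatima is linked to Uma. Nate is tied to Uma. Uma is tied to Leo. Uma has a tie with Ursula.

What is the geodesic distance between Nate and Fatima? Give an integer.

2

One shortest route is Nate – Uma – Fatima, which uses 2 edges, and Nate and Fatima are not directly tied, so nothing shorter exists. So d(Nate,Fatima) = 2.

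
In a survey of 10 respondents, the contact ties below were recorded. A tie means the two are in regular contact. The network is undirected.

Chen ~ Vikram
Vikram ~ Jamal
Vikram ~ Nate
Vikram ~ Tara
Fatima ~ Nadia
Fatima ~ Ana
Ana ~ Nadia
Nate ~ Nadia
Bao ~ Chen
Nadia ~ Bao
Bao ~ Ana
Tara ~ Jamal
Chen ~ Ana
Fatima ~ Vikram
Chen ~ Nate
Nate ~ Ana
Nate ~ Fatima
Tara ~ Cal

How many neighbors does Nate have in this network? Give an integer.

5

Nate is directly tied to Ana, Chen, Fatima, Nadia, and Vikram. That is 5 neighbors, so the degree of Nate is 5.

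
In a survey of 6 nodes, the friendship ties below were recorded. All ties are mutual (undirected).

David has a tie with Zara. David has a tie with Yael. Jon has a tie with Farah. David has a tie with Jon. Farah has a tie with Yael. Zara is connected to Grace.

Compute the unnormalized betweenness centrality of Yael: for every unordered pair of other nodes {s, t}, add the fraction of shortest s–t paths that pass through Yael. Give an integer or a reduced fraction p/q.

Pairs whose geodesics pass through Yael — Zara–Farah: 1/2; Farah–Grace: 1/2; Farah–David: 1/2.
All other pairs contribute 0.
Summing the contributions gives betweenness(Yael) = 3/2.

3/2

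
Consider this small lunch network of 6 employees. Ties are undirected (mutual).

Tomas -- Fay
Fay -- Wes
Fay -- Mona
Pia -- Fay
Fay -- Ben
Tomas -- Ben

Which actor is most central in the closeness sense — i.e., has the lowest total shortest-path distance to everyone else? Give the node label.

Fay

Farness (sum of distances to all others) for each node — Ben:8, Fay:5, Mona:9, Pia:9, Tomas:8, Wes:9.
The smallest farness is 5, for Fay, so Fay has the highest closeness.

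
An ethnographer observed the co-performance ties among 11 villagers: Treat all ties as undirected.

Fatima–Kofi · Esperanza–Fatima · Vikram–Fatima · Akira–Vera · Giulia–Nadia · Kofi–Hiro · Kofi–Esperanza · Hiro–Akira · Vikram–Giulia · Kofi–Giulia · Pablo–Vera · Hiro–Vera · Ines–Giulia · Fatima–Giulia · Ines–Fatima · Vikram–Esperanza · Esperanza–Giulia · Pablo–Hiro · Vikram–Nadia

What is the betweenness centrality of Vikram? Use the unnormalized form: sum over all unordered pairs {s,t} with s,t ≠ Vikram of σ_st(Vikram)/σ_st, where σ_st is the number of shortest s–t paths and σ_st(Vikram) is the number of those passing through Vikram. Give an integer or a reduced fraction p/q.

Pairs whose geodesics pass through Vikram — Fatima–Nadia: 1/2; Esperanza–Nadia: 1/2.
All other pairs contribute 0.
Summing the contributions gives betweenness(Vikram) = 1.

1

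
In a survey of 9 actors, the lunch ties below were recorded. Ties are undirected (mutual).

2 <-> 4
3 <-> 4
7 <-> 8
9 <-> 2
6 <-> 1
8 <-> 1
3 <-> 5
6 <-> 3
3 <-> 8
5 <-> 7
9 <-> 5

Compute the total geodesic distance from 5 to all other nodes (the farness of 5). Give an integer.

14

Distances from 5: 1:3, 2:2, 3:1, 4:2, 6:2, 7:1, 8:2, 9:1.
Sum = 3 + 2 + 1 + 2 + 2 + 1 + 2 + 1 = 14.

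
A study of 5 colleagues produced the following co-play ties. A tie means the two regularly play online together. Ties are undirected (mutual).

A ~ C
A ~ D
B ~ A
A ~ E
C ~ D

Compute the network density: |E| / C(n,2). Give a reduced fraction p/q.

There are 5 edges and 5 nodes, so the maximum possible is C(5,2) = 10.
Density = 5/10 = 1/2.

1/2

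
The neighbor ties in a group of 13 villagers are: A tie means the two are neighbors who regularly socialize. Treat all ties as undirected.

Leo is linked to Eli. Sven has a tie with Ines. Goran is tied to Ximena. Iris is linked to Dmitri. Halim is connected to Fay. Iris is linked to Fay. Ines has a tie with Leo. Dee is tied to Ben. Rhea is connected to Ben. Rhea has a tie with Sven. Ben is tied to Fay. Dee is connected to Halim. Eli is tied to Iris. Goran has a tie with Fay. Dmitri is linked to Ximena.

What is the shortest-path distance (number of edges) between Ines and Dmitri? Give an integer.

4

One shortest route is Ines – Leo – Eli – Iris – Dmitri, which uses 4 edges, and at distance 3 from Ines we only reach {Ben, Iris}, which does not include Dmitri. So d(Ines,Dmitri) = 4.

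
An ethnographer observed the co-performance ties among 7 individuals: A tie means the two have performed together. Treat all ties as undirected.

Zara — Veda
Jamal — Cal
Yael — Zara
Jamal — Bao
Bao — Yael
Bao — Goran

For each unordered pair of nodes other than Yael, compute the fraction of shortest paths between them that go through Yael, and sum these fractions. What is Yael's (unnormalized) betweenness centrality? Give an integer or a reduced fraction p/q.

Pairs whose geodesics pass through Yael — Zara–Jamal: 1; Zara–Goran: 1; Zara–Bao: 1; Zara–Cal: 1; Jamal–Veda: 1; Goran–Veda: 1; Bao–Veda: 1; Veda–Cal: 1.
All other pairs contribute 0.
Summing the contributions gives betweenness(Yael) = 8.

8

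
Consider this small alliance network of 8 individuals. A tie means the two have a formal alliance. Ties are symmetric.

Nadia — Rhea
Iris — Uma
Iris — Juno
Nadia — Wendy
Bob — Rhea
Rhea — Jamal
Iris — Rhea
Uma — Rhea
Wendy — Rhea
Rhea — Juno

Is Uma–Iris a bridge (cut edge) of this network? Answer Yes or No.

Even without that edge, Uma still reaches Iris via Uma – Rhea – Iris, so the network stays connected. Not a bridge.

No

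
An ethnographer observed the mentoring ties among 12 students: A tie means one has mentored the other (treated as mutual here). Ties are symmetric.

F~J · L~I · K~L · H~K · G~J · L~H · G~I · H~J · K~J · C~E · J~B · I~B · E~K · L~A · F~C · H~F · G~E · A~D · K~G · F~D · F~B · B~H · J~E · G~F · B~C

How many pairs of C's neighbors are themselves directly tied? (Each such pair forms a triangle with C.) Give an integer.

C's neighbors: B, E, and F.
Neighbor pairs that are themselves tied: C–B–F. Each forms one triangle with C, for 1 in total.

1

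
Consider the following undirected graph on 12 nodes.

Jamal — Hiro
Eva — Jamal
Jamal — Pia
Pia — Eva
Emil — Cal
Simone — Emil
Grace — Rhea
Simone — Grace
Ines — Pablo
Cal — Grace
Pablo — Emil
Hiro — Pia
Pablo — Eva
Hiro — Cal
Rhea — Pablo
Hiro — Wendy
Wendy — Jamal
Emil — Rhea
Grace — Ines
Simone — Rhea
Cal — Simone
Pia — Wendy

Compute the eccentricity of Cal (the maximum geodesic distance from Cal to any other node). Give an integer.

3

Distances from Cal: Emil:1, Eva:3, Grace:1, Hiro:1, Ines:2, Jamal:2, Pablo:2, Pia:2, Rhea:2, Simone:1, Wendy:2.
The largest is 3 (to Eva), so the eccentricity of Cal is 3.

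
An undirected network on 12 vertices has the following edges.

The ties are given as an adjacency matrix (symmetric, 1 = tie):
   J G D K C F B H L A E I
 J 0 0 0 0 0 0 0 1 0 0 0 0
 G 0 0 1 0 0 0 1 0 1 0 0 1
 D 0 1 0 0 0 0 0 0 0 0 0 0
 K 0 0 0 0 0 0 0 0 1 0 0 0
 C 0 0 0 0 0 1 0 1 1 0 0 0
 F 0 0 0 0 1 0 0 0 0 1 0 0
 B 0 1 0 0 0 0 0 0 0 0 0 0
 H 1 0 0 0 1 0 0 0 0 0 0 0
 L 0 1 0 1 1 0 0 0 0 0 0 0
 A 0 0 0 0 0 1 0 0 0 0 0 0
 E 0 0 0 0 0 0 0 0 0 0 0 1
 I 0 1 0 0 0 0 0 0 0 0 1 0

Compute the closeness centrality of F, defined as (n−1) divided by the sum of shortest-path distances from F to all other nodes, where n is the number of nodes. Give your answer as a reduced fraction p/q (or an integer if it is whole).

11/32

Distances from F: A:1, B:4, C:1, D:4, E:5, G:3, H:2, I:4, J:3, K:3, L:2. Sum = 32.
n = 12, so closeness = 11/32.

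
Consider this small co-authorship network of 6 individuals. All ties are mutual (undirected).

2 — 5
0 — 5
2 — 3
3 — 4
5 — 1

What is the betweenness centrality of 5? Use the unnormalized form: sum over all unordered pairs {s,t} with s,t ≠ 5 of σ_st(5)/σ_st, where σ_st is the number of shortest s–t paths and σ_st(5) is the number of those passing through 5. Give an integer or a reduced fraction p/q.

7

Pairs whose geodesics pass through 5 — 0–1: 1; 0–4: 1; 0–2: 1; 0–3: 1; 1–4: 1; 1–2: 1; 1–3: 1.
All other pairs contribute 0.
Summing the contributions gives betweenness(5) = 7.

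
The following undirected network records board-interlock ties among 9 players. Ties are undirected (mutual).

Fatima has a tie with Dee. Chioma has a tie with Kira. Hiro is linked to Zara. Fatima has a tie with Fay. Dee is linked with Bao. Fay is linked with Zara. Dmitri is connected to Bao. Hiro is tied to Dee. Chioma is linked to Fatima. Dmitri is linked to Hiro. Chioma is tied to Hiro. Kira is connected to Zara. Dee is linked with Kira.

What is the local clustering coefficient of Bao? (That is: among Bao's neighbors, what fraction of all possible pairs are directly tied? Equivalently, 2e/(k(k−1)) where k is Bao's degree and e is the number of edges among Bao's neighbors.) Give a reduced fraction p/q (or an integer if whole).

Bao's neighbors: Dee and Dmitri (k = 2).
Possible neighbor pairs: C(2,2) = 1. Edges among them: none → e = 0.
Clustering(Bao) = 0/1.

0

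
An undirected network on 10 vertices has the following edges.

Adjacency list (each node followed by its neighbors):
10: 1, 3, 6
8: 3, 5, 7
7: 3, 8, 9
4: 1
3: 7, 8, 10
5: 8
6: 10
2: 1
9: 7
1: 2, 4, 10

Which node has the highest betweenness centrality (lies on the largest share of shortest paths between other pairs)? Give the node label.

10

Unnormalized betweenness of each node: 1:15, 2:0, 3:20, 4:0, 5:0, 6:0, 7:8, 8:8, 9:0, 10:23.
10 has the largest value, 23, making it the main broker — the node through which the most shortest paths run.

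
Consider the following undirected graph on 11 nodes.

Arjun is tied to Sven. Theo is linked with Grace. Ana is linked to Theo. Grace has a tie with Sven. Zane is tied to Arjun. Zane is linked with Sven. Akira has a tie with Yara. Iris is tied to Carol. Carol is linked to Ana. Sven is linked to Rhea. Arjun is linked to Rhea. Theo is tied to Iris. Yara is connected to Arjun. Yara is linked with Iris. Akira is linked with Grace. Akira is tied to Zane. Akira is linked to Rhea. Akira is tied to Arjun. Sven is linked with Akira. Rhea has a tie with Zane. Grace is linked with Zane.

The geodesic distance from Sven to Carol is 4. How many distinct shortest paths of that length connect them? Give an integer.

4

The shortest distance is 4. The length-4 paths are: Sven–Grace–Theo–Iris–Carol; Sven–Akira–Yara–Iris–Carol; Sven–Arjun–Yara–Iris–Carol; Sven–Grace–Theo–Ana–Carol.
That gives 4 distinct shortest paths.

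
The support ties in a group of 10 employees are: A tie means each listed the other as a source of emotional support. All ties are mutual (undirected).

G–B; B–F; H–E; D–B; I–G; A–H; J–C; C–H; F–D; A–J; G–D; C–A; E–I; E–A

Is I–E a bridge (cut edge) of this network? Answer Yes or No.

Without the I–E edge there is no alternate route between I and E, so the network disconnects. It is a bridge.

Yes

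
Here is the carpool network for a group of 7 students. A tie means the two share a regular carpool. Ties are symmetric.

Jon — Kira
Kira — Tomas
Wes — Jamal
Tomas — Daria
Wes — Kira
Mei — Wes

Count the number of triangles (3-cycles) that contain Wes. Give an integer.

0

Wes's neighbors are Jamal, Kira, and Mei, but none of them are tied to each other, so no triangle contains Wes.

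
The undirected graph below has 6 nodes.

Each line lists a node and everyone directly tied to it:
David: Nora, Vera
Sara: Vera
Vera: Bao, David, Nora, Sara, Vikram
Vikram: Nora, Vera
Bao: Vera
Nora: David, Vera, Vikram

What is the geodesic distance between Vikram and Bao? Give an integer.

2

One shortest route is Vikram – Vera – Bao, which uses 2 edges, and Vikram and Bao are not directly tied, so nothing shorter exists. So d(Vikram,Bao) = 2.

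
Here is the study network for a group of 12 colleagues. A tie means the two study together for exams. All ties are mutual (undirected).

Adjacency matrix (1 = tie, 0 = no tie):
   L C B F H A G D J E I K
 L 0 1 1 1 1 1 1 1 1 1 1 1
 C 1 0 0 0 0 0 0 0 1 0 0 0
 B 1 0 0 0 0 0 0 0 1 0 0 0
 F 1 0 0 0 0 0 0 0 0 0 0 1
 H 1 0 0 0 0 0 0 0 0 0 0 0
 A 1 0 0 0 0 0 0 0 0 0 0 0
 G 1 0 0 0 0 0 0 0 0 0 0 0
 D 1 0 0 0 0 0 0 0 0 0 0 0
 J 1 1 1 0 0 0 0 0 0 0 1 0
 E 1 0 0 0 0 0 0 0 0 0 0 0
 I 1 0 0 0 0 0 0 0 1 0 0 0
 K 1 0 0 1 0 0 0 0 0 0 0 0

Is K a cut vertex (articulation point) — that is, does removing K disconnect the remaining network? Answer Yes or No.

No

Even without K, every remaining node can still reach every other (the residual graph is connected), so K is not a cut vertex.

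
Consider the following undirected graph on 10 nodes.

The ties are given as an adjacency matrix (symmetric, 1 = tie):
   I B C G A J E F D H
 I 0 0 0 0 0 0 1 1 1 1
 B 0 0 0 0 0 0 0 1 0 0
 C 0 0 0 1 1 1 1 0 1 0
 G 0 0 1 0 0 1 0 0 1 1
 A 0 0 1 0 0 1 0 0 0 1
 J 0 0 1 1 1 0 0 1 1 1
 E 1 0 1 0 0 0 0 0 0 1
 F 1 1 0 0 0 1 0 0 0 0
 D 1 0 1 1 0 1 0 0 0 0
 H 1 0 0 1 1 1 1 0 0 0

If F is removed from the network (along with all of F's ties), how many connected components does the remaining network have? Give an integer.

2

Without F, the remaining ties split the others into: {A, C, D, E, G, H, I, J}; {B}.
That's 2 separate components.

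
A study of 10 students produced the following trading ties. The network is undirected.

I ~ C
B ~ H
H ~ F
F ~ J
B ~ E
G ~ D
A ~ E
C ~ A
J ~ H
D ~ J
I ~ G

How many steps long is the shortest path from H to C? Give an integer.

4

One shortest route is H – B – E – A – C, which uses 4 edges, and at distance 3 from H we only reach {A, G}, which does not include C. So d(H,C) = 4.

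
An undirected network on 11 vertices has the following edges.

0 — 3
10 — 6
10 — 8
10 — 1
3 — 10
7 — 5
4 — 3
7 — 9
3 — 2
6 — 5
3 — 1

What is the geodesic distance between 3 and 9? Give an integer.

5

One shortest route is 3 – 10 – 6 – 5 – 7 – 9, which uses 5 edges, and at distance 4 from 3 we only reach {7}, which does not include 9. So d(3,9) = 5.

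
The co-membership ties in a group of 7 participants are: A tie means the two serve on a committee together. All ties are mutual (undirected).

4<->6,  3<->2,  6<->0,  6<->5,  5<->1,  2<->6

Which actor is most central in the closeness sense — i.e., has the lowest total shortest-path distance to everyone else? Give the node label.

Farness (sum of distances to all others) for each node — 0:13, 1:16, 2:11, 3:16, 4:13, 5:11, 6:8.
The smallest farness is 8, for 6, so 6 has the highest closeness.

6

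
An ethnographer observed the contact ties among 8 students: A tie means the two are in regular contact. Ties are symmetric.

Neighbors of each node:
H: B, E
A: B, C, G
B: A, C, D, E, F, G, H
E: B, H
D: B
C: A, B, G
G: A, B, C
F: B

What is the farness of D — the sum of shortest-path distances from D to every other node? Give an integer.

Distances from D: A:2, B:1, C:2, E:2, F:2, G:2, H:2.
Sum = 2 + 1 + 2 + 2 + 2 + 2 + 2 = 13.

13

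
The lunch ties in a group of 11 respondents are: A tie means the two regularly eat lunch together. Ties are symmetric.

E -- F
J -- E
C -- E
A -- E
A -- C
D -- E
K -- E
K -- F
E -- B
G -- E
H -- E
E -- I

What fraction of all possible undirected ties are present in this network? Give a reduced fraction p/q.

12/55

There are 12 edges and 11 nodes, so the maximum possible is C(11,2) = 55.
Density = 12/55.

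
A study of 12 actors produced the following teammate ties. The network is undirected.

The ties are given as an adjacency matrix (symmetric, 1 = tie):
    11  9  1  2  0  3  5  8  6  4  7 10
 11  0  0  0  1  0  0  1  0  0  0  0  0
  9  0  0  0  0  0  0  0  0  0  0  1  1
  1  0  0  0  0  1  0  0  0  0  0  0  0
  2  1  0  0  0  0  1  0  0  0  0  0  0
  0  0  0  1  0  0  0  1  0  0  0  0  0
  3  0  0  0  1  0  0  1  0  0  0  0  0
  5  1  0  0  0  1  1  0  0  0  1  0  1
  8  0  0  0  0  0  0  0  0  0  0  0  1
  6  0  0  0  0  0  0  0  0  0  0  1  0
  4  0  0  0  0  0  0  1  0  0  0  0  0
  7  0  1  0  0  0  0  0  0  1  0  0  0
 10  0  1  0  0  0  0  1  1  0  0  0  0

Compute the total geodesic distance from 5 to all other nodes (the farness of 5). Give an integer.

20

Distances from 5: 0:1, 1:2, 2:2, 3:1, 4:1, 6:4, 7:3, 8:2, 9:2, 10:1, 11:1.
Sum = 1 + 2 + 2 + 1 + 1 + 4 + 3 + 2 + 2 + 1 + 1 = 20.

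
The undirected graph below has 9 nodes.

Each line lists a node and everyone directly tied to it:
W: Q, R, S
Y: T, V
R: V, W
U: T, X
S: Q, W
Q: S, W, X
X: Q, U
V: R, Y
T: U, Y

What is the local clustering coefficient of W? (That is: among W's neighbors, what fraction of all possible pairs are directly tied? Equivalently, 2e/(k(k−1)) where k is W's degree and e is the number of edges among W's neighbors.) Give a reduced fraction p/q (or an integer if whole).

W's neighbors: Q, R, and S (k = 3).
Possible neighbor pairs: C(3,2) = 3. Edges among them: Q–S → e = 1.
Clustering(W) = 1/3.

1/3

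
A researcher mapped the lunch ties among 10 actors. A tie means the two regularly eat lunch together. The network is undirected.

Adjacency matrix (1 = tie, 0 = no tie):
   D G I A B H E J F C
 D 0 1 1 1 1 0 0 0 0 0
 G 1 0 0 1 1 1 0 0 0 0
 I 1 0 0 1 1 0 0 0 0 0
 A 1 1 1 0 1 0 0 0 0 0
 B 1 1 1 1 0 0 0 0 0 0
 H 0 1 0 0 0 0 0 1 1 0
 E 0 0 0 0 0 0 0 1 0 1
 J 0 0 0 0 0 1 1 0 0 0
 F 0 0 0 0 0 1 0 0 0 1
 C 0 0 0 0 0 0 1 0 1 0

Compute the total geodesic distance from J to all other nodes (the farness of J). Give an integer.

Distances from J: A:3, B:3, C:2, D:3, E:1, F:2, G:2, H:1, I:4.
Sum = 3 + 3 + 2 + 3 + 1 + 2 + 2 + 1 + 4 = 21.

21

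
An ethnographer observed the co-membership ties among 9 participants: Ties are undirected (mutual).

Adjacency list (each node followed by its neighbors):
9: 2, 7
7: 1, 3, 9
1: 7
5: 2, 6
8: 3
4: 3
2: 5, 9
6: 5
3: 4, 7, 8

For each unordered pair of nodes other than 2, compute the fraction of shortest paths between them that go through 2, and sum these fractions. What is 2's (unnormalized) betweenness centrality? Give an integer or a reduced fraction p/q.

12

Pairs whose geodesics pass through 2 — 3–6: 1; 3–5: 1; 6–8: 1; 6–9: 1; 6–1: 1; 6–7: 1; 6–4: 1; 8–5: 1; 9–5: 1; 1–5: 1; 7–5: 1; 5–4: 1.
All other pairs contribute 0.
Summing the contributions gives betweenness(2) = 12.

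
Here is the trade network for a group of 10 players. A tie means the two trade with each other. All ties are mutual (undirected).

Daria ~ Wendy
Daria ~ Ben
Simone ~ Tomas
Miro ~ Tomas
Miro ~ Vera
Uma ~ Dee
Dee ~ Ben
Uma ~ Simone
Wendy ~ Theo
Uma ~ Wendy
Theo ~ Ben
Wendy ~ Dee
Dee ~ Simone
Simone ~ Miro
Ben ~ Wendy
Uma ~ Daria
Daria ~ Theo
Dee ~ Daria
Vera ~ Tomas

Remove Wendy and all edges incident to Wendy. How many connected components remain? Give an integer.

1

Wendy's neighbors (Ben, Daria, Dee, Theo, and Uma) remain reachable from one another through other ties, so the rest of the network stays in one piece.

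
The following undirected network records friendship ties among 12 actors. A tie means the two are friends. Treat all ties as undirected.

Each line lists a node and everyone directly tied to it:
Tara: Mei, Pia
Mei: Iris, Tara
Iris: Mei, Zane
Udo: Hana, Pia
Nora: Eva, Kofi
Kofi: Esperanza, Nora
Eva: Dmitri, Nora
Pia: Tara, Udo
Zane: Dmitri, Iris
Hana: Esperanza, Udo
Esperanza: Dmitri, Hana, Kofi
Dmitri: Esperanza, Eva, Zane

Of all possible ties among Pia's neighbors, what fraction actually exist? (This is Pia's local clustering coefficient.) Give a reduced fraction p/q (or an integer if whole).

Pia's neighbors: Tara and Udo (k = 2).
Possible neighbor pairs: C(2,2) = 1. Edges among them: none → e = 0.
Clustering(Pia) = 0/1.

0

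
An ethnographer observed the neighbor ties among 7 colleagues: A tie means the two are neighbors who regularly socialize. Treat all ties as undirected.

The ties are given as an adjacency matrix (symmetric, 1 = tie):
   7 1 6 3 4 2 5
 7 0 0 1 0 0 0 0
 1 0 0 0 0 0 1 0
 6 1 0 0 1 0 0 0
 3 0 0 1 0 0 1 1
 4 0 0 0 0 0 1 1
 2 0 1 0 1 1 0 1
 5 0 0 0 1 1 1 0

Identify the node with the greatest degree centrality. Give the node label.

2

Degrees — 1:1, 2:4, 3:3, 4:2, 5:3, 6:2, 7:1.
The maximum is 4, attained only by 2.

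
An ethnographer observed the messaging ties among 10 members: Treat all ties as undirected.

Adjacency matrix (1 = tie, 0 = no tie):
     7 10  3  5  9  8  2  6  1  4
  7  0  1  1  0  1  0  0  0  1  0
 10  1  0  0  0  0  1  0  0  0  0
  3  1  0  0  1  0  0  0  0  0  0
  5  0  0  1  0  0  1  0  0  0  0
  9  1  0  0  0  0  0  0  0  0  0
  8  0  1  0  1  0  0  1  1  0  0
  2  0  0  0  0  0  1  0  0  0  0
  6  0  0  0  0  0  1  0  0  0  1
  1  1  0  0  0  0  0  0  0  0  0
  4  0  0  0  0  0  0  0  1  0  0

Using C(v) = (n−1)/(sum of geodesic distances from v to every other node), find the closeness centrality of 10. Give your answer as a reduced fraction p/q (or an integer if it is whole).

9/17

Distances from 10: 1:2, 2:2, 3:2, 4:3, 5:2, 6:2, 7:1, 8:1, 9:2. Sum = 17.
n = 10, so closeness = 9/17.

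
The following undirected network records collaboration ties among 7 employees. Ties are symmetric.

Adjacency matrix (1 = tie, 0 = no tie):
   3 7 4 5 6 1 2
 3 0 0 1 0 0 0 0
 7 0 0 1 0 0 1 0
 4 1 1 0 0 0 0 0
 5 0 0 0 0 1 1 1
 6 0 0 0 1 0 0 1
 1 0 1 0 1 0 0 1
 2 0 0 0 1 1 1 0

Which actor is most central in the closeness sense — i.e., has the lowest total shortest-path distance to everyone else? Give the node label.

1

Farness (sum of distances to all others) for each node — 1:10, 2:12, 3:19, 4:14, 5:12, 6:16, 7:11.
The smallest farness is 10, for 1, so 1 has the highest closeness.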